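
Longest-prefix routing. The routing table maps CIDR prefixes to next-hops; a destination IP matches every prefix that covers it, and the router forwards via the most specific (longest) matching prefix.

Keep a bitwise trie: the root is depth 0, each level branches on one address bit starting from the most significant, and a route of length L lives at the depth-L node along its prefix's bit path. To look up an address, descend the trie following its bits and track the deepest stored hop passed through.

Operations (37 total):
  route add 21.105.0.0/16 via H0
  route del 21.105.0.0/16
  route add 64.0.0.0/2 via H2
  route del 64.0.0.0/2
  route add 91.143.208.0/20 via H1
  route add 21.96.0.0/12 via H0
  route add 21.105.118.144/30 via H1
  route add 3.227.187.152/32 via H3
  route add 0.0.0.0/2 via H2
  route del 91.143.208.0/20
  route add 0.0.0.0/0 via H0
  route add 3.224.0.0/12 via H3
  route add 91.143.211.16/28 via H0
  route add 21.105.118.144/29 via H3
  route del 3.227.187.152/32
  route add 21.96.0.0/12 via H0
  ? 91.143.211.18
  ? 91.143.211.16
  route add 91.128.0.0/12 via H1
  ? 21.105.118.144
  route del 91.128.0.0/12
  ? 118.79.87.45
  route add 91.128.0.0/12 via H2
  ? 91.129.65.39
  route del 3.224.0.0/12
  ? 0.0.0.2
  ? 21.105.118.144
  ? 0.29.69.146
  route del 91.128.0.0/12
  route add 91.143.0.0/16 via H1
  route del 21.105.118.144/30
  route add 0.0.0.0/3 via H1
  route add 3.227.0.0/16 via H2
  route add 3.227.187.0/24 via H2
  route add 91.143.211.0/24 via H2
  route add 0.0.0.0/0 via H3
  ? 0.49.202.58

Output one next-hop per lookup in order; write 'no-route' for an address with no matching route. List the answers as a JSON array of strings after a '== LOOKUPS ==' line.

Process each operation:
  + 21.105.0.0/16 (H0) depth=16
  - 21.105.0.0/16 clear@16
  + 64.0.0.0/2 (H2) depth=2
  - 64.0.0.0/2 clear@2
  + 91.143.208.0/20 (H1) depth=20
  + 21.96.0.0/12 (H0) depth=12
  + 21.105.118.144/30 (H1) depth=30
  + 3.227.187.152/32 (H3) depth=32
  + 0.0.0.0/2 (H2) depth=2
  - 91.143.208.0/20 clear@20
  + 0.0.0.0/0 (H0) depth=0
  + 3.224.0.0/12 (H3) depth=12
  + 91.143.211.16/28 (H0) depth=28
  + 21.105.118.144/29 (H3) depth=29
  - 3.227.187.152/32 clear@32
  + 21.96.0.0/12 (H0) depth=12
  lookup 91.143.211.18: bits 0101101110001111110100110001 walk d0:H0→d1:-→d2:-→d3:-→d4:-→d5:-→d6:-→d7:-→d8:-→d9:-→d10:-→d11:-→d12:-→d13:-→d14:-→d15:-→d16:-→d17:-→d18:-→d19:-→d20:-→d21:-→d22:-→d23:-→d24:-→d25:-→d26:-→d27:-→d28:H0 -> H0
  lookup 91.143.211.16: bits 0101101110001111110100110001 walk d0:H0→d1:-→d2:-→d3:-→d4:-→d5:-→d6:-→d7:-→d8:-→d9:-→d10:-→d11:-→d12:-→d13:-→d14:-→d15:-→d16:-→d17:-→d18:-→d19:-→d20:-→d21:-→d22:-→d23:-→d24:-→d25:-→d26:-→d27:-→d28:H0 -> H0
  + 91.128.0.0/12 (H1) depth=12
  lookup 21.105.118.144: bits 000101010110100101110110100100 walk d0:H0→d1:-→d2:H2→d3:-→d4:-→d5:-→d6:-→d7:-→d8:-→d9:-→d10:-→d11:-→d12:H0→d13:-→d14:-→d15:-→d16:-→d17:-→d18:-→d19:-→d20:-→d21:-→d22:-→d23:-→d24:-→d25:-→d26:-→d27:-→d28:-→d29:H3→d30:H1 -> H1
  - 91.128.0.0/12 clear@12
  lookup 118.79.87.45: bits 01 walk d0:H0→d1:-→d2:- -> H0
  + 91.128.0.0/12 (H2) depth=12
  lookup 91.129.65.39: bits 010110111000 walk d0:H0→d1:-→d2:-→d3:-→d4:-→d5:-→d6:-→d7:-→d8:-→d9:-→d10:-→d11:-→d12:H2 -> H2
  - 3.224.0.0/12 clear@12
  lookup 0.0.0.2: bits 000000 walk d0:H0→d1:-→d2:H2→d3:-→d4:-→d5:-→d6:- -> H2
  lookup 21.105.118.144: bits 000101010110100101110110100100 walk d0:H0→d1:-→d2:H2→d3:-→d4:-→d5:-→d6:-→d7:-→d8:-→d9:-→d10:-→d11:-→d12:H0→d13:-→d14:-→d15:-→d16:-→d17:-→d18:-→d19:-→d20:-→d21:-→d22:-→d23:-→d24:-→d25:-→d26:-→d27:-→d28:-→d29:H3→d30:H1 -> H1
  lookup 0.29.69.146: bits 000000 walk d0:H0→d1:-→d2:H2→d3:-→d4:-→d5:-→d6:- -> H2
  - 91.128.0.0/12 clear@12
  + 91.143.0.0/16 (H1) depth=16
  - 21.105.118.144/30 clear@30
  + 0.0.0.0/3 (H1) depth=3
  + 3.227.0.0/16 (H2) depth=16
  + 3.227.187.0/24 (H2) depth=24
  + 91.143.211.0/24 (H2) depth=24
  + 0.0.0.0/0 (H3) depth=0
  lookup 0.49.202.58: bits 000000 walk d0:H3→d1:-→d2:H2→d3:H1→d4:-→d5:-→d6:- -> H1

== LOOKUPS ==
["H0","H0","H1","H0","H2","H2","H1","H2","H1"]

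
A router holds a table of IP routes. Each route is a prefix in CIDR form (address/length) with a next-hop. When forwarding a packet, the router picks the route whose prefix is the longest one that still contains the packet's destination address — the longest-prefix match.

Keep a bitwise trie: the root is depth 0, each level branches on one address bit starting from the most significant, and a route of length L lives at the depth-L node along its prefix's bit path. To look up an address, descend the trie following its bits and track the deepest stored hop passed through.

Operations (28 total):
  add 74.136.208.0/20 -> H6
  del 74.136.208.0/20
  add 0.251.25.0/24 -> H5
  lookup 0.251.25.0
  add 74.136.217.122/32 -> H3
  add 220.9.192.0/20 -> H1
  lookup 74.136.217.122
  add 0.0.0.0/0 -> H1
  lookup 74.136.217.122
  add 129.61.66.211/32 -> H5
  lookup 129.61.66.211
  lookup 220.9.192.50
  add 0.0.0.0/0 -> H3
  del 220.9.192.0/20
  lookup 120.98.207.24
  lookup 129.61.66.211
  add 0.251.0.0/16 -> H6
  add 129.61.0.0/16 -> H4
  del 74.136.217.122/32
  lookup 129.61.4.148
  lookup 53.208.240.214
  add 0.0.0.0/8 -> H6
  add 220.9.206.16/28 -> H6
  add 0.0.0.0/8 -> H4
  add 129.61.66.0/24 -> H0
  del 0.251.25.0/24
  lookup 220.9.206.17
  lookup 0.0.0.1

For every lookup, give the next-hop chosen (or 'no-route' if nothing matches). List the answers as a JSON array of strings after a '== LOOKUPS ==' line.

Apply in order:
  add 74.136.208.0/20 -> H6 at depth 20
  - 74.136.208.0/20 clear@20
  add 0.251.25.0/24 -> H5 at depth 24
  lookup 0.251.25.0: bits 000000001111101100011001 walk d0:-→d1:-→d2:-→d3:-→d4:-→d5:-→d6:-→d7:-→d8:-→d9:-→d10:-→d11:-→d12:-→d13:-→d14:-→d15:-→d16:-→d17:-→d18:-→d19:-→d20:-→d21:-→d22:-→d23:-→d24:H5 -> H5
  add 74.136.217.122/32 -> H3 at depth 32
  add 220.9.192.0/20 -> H1 at depth 20
  lookup 74.136.217.122: bits 01001010100010001101100101111010 walk d0:-→d1:-→d2:-→d3:-→d4:-→d5:-→d6:-→d7:-→d8:-→d9:-→d10:-→d11:-→d12:-→d13:-→d14:-→d15:-→d16:-→d17:-→d18:-→d19:-→d20:-→d21:-→d22:-→d23:-→d24:-→d25:-→d26:-→d27:-→d28:-→d29:-→d30:-→d31:-→d32:H3 -> H3
  add 0.0.0.0/0 -> H1 at depth 0
  lookup 74.136.217.122: bits 01001010100010001101100101111010 walk d0:H1→d1:-→d2:-→d3:-→d4:-→d5:-→d6:-→d7:-→d8:-→d9:-→d10:-→d11:-→d12:-→d13:-→d14:-→d15:-→d16:-→d17:-→d18:-→d19:-→d20:-→d21:-→d22:-→d23:-→d24:-→d25:-→d26:-→d27:-→d28:-→d29:-→d30:-→d31:-→d32:H3 -> H3
  add 129.61.66.211/32 -> H5 at depth 32
  lookup 129.61.66.211: bits 10000001001111010100001011010011 walk d0:H1→d1:-→d2:-→d3:-→d4:-→d5:-→d6:-→d7:-→d8:-→d9:-→d10:-→d11:-→d12:-→d13:-→d14:-→d15:-→d16:-→d17:-→d18:-→d19:-→d20:-→d21:-→d22:-→d23:-→d24:-→d25:-→d26:-→d27:-→d28:-→d29:-→d30:-→d31:-→d32:H5 -> H5
  lookup 220.9.192.50: bits 11011100000010011100 walk d0:H1→d1:-→d2:-→d3:-→d4:-→d5:-→d6:-→d7:-→d8:-→d9:-→d10:-→d11:-→d12:-→d13:-→d14:-→d15:-→d16:-→d17:-→d18:-→d19:-→d20:H1 -> H1
  add 0.0.0.0/0 -> H3 at depth 0
  - 220.9.192.0/20 clear@20
  lookup 120.98.207.24: bits 01 walk d0:H3→d1:-→d2:- -> H3
  lookup 129.61.66.211: bits 10000001001111010100001011010011 walk d0:H3→d1:-→d2:-→d3:-→d4:-→d5:-→d6:-→d7:-→d8:-→d9:-→d10:-→d11:-→d12:-→d13:-→d14:-→d15:-→d16:-→d17:-→d18:-→d19:-→d20:-→d21:-→d22:-→d23:-→d24:-→d25:-→d26:-→d27:-→d28:-→d29:-→d30:-→d31:-→d32:H5 -> H5
  add 0.251.0.0/16 -> H6 at depth 16
  add 129.61.0.0/16 -> H4 at depth 16
  - 74.136.217.122/32 clear@32
  lookup 129.61.4.148: bits 10000001001111010 walk d0:H3→d1:-→d2:-→d3:-→d4:-→d5:-→d6:-→d7:-→d8:-→d9:-→d10:-→d11:-→d12:-→d13:-→d14:-→d15:-→d16:H4→d17:- -> H4
  lookup 53.208.240.214: bits 00 walk d0:H3→d1:-→d2:- -> H3
  add 0.0.0.0/8 -> H6 at depth 8
  add 220.9.206.16/28 -> H6 at depth 28
  add 0.0.0.0/8 -> H4 at depth 8
  add 129.61.66.0/24 -> H0 at depth 24
  - 0.251.25.0/24 clear@24
  lookup 220.9.206.17: bits 1101110000001001110011100001 walk d0:H3→d1:-→d2:-→d3:-→d4:-→d5:-→d6:-→d7:-→d8:-→d9:-→d10:-→d11:-→d12:-→d13:-→d14:-→d15:-→d16:-→d17:-→d18:-→d19:-→d20:-→d21:-→d22:-→d23:-→d24:-→d25:-→d26:-→d27:-→d28:H6 -> H6
  lookup 0.0.0.1: bits 00000000 walk d0:H3→d1:-→d2:-→d3:-→d4:-→d5:-→d6:-→d7:-→d8:H4 -> H4

== LOOKUPS ==
["H5","H3","H3","H5","H1","H3","H5","H4","H3","H6","H4"]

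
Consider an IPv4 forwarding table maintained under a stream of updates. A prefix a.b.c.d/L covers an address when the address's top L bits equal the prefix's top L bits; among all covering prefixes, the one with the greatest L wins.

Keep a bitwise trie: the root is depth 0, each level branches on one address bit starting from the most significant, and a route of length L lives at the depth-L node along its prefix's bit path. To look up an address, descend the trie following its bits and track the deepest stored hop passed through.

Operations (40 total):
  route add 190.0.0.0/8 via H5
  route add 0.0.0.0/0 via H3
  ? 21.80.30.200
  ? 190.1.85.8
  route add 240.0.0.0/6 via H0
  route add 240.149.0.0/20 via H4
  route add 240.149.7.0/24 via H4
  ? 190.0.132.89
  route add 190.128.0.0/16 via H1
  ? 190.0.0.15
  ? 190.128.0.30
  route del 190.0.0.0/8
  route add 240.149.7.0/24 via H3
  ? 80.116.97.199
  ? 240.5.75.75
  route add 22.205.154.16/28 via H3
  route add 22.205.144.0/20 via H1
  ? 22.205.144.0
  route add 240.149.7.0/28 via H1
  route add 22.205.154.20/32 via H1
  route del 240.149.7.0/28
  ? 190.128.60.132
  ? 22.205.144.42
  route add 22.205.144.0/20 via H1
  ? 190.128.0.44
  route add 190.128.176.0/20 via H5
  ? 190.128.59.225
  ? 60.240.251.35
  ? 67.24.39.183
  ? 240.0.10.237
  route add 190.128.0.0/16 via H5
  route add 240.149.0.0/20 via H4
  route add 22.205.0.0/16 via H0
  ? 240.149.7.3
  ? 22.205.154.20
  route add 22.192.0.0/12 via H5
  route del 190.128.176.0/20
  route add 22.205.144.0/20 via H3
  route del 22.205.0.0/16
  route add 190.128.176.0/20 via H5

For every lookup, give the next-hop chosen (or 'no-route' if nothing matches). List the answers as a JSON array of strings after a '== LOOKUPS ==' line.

Process each operation:
  + 190.0.0.0/8 (H5) depth=8
  + 0.0.0.0/0 (H3) depth=0
  ? 21.80.30.200  path d0:H3  best=H3
  ? 190.1.85.8  path d0:H3→d1:-→d2:-→d3:-→d4:-→d5:-→d6:-→d7:-→d8:H5  best=H5
  + 240.0.0.0/6 (H0) depth=6
  + 240.149.0.0/20 (H4) depth=20
  + 240.149.7.0/24 (H4) depth=24
  ? 190.0.132.89  path d0:H3→d1:-→d2:-→d3:-→d4:-→d5:-→d6:-→d7:-→d8:H5  best=H5
  + 190.128.0.0/16 (H1) depth=16
  ? 190.0.0.15  path d0:H3→d1:-→d2:-→d3:-→d4:-→d5:-→d6:-→d7:-→d8:H5  best=H5
  ? 190.128.0.30  path d0:H3→d1:-→d2:-→d3:-→d4:-→d5:-→d6:-→d7:-→d8:H5→d9:-→d10:-→d11:-→d12:-→d13:-→d14:-→d15:-→d16:H1  best=H1
  - 190.0.0.0/8 clear@8
  + 240.149.7.0/24 (H3) depth=24
  ? 80.116.97.199  path d0:H3  best=H3
  ? 240.5.75.75  path d0:H3→d1:-→d2:-→d3:-→d4:-→d5:-→d6:H0→d7:-→d8:-  best=H0
  + 22.205.154.16/28 (H3) depth=28
  + 22.205.144.0/20 (H1) depth=20
  ? 22.205.144.0  path d0:H3→d1:-→d2:-→d3:-→d4:-→d5:-→d6:-→d7:-→d8:-→d9:-→d10:-→d11:-→d12:-→d13:-→d14:-→d15:-→d16:-→d17:-→d18:-→d19:-→d20:H1  best=H1
  + 240.149.7.0/28 (H1) depth=28
  + 22.205.154.20/32 (H1) depth=32
  - 240.149.7.0/28 clear@28
  ? 190.128.60.132  path d0:H3→d1:-→d2:-→d3:-→d4:-→d5:-→d6:-→d7:-→d8:-→d9:-→d10:-→d11:-→d12:-→d13:-→d14:-→d15:-→d16:H1  best=H1
  ? 22.205.144.42  path d0:H3→d1:-→d2:-→d3:-→d4:-→d5:-→d6:-→d7:-→d8:-→d9:-→d10:-→d11:-→d12:-→d13:-→d14:-→d15:-→d16:-→d17:-→d18:-→d19:-→d20:H1  best=H1
  + 22.205.144.0/20 (H1) depth=20
  ? 190.128.0.44  path d0:H3→d1:-→d2:-→d3:-→d4:-→d5:-→d6:-→d7:-→d8:-→d9:-→d10:-→d11:-→d12:-→d13:-→d14:-→d15:-→d16:H1  best=H1
  + 190.128.176.0/20 (H5) depth=20
  ? 190.128.59.225  path d0:H3→d1:-→d2:-→d3:-→d4:-→d5:-→d6:-→d7:-→d8:-→d9:-→d10:-→d11:-→d12:-→d13:-→d14:-→d15:-→d16:H1  best=H1
  ? 60.240.251.35  path d0:H3→d1:-→d2:-  best=H3
  ? 67.24.39.183  path d0:H3→d1:-  best=H3
  ? 240.0.10.237  path d0:H3→d1:-→d2:-→d3:-→d4:-→d5:-→d6:H0→d7:-→d8:-  best=H0
  + 190.128.0.0/16 (H5) depth=16
  + 240.149.0.0/20 (H4) depth=20
  + 22.205.0.0/16 (H0) depth=16
  ? 240.149.7.3  path d0:H3→d1:-→d2:-→d3:-→d4:-→d5:-→d6:H0→d7:-→d8:-→d9:-→d10:-→d11:-→d12:-→d13:-→d14:-→d15:-→d16:-→d17:-→d18:-→d19:-→d20:H4→d21:-→d22:-→d23:-→d24:H3→d25:-→d26:-→d27:-→d28:-  best=H3
  ? 22.205.154.20  path d0:H3→d1:-→d2:-→d3:-→d4:-→d5:-→d6:-→d7:-→d8:-→d9:-→d10:-→d11:-→d12:-→d13:-→d14:-→d15:-→d16:H0→d17:-→d18:-→d19:-→d20:H1→d21:-→d22:-→d23:-→d24:-→d25:-→d26:-→d27:-→d28:H3→d29:-→d30:-→d31:-→d32:H1  best=H1
  + 22.192.0.0/12 (H5) depth=12
  - 190.128.176.0/20 clear@20
  + 22.205.144.0/20 (H3) depth=20
  - 22.205.0.0/16 clear@16
  + 190.128.176.0/20 (H5) depth=20

== LOOKUPS ==
["H3","H5","H5","H5","H1","H3","H0","H1","H1","H1","H1","H1","H3","H3","H0","H3","H1"]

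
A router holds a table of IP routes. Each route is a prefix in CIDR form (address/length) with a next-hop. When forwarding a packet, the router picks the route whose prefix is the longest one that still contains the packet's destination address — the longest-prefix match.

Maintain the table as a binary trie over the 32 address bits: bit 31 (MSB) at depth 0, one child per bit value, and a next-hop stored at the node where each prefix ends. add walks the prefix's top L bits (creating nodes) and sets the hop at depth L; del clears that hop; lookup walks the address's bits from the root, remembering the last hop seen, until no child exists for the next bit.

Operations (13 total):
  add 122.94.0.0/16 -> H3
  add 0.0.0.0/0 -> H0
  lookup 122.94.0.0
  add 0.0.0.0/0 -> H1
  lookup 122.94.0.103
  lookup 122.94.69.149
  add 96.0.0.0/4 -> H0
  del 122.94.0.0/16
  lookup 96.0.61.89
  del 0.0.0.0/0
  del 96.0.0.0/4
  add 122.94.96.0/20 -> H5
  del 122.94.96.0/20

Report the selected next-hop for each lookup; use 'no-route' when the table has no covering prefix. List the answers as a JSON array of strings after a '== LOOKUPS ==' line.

Trace:
  add 122.94.0.0/16 -> H3 at depth 16
  add 0.0.0.0/0 -> H0 at depth 0
  Q 122.94.0.0: descend 0111101001011110 ; hops seen [H0,H3] ; pick H3
  add 0.0.0.0/0 -> H1 at depth 0
  Q 122.94.0.103: descend 0111101001011110 ; hops seen [H1,H3] ; pick H3
  Q 122.94.69.149: descend 0111101001011110 ; hops seen [H1,H3] ; pick H3
  add 96.0.0.0/4 -> H0 at depth 4
  del 122.94.0.0/16 (clear depth 16)
  Q 96.0.61.89: descend 0110 ; hops seen [H1,H0] ; pick H0
  del 0.0.0.0/0 (clear depth 0)
  del 96.0.0.0/4 (clear depth 4)
  add 122.94.96.0/20 -> H5 at depth 20
  del 122.94.96.0/20 (clear depth 20)

== LOOKUPS ==
["H3","H3","H3","H0"]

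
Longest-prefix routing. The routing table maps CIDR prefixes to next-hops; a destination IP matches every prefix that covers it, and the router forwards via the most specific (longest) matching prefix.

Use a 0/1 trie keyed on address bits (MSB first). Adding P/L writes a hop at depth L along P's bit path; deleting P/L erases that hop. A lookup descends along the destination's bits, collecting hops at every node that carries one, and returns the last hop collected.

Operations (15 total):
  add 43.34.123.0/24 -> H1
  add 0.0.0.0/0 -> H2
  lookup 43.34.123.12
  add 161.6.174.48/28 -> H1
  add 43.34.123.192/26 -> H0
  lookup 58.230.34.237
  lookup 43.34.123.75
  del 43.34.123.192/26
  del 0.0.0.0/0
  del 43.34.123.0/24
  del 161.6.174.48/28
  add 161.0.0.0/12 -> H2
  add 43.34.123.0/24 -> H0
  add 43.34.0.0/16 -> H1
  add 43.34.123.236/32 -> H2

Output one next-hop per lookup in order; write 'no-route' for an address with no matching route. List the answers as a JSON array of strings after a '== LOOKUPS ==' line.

Process each operation:
  + 43.34.123.0/24 (H1) depth=24
  + 0.0.0.0/0 (H2) depth=0
  Q 43.34.123.12: descend 001010110010001001111011 ; hops seen [H2,H1] ; pick H1
  + 161.6.174.48/28 (H1) depth=28
  + 43.34.123.192/26 (H0) depth=26
  Q 58.230.34.237: descend 001 ; hops seen [H2] ; pick H2
  Q 43.34.123.75: descend 001010110010001001111011 ; hops seen [H2,H1] ; pick H1
  del 43.34.123.192/26 (clear depth 26)
  del 0.0.0.0/0 (clear depth 0)
  del 43.34.123.0/24 (clear depth 24)
  del 161.6.174.48/28 (clear depth 28)
  + 161.0.0.0/12 (H2) depth=12
  + 43.34.123.0/24 (H0) depth=24
  + 43.34.0.0/16 (H1) depth=16
  + 43.34.123.236/32 (H2) depth=32

== LOOKUPS ==
["H1","H2","H1"]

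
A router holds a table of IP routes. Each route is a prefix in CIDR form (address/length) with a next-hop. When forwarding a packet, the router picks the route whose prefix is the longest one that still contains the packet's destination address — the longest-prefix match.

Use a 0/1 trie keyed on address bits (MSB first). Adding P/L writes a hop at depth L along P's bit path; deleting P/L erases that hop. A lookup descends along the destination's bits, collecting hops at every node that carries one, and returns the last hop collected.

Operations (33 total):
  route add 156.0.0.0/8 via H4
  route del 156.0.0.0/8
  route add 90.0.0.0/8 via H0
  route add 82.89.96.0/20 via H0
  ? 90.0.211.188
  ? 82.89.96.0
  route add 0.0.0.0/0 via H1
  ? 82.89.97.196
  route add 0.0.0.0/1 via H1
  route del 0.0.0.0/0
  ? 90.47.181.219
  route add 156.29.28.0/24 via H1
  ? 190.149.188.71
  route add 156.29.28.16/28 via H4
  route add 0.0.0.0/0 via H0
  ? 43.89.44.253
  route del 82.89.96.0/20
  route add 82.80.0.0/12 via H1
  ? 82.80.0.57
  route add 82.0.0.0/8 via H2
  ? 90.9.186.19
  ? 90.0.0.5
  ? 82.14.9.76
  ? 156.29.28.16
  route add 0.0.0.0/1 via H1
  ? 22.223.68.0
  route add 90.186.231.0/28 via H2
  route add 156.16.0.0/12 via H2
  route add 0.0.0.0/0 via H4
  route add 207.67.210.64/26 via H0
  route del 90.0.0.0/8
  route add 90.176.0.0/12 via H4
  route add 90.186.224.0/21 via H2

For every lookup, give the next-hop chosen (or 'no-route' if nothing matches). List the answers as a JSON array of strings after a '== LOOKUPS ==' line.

Process each operation:
  + 156.0.0.0/8 (H4) depth=8
  del 156.0.0.0/8 (clear depth 8)
  + 90.0.0.0/8 (H0) depth=8
  + 82.89.96.0/20 (H0) depth=20
  lookup 90.0.211.188: bits 01011010 walk d0:-→d1:-→d2:-→d3:-→d4:-→d5:-→d6:-→d7:-→d8:H0 -> H0
  lookup 82.89.96.0: bits 01010010010110010110 walk d0:-→d1:-→d2:-→d3:-→d4:-→d5:-→d6:-→d7:-→d8:-→d9:-→d10:-→d11:-→d12:-→d13:-→d14:-→d15:-→d16:-→d17:-→d18:-→d19:-→d20:H0 -> H0
  + 0.0.0.0/0 (H1) depth=0
  lookup 82.89.97.196: bits 01010010010110010110 walk d0:H1→d1:-→d2:-→d3:-→d4:-→d5:-→d6:-→d7:-→d8:-→d9:-→d10:-→d11:-→d12:-→d13:-→d14:-→d15:-→d16:-→d17:-→d18:-→d19:-→d20:H0 -> H0
  + 0.0.0.0/1 (H1) depth=1
  del 0.0.0.0/0 (clear depth 0)
  lookup 90.47.181.219: bits 01011010 walk d0:-→d1:H1→d2:-→d3:-→d4:-→d5:-→d6:-→d7:-→d8:H0 -> H0
  + 156.29.28.0/24 (H1) depth=24
  lookup 190.149.188.71: bits 10 walk d0:-→d1:-→d2:- -> no-route
  + 156.29.28.16/28 (H4) depth=28
  + 0.0.0.0/0 (H0) depth=0
  lookup 43.89.44.253: bits 0 walk d0:H0→d1:H1 -> H1
  del 82.89.96.0/20 (clear depth 20)
  + 82.80.0.0/12 (H1) depth=12
  lookup 82.80.0.57: bits 010100100101 walk d0:H0→d1:H1→d2:-→d3:-→d4:-→d5:-→d6:-→d7:-→d8:-→d9:-→d10:-→d11:-→d12:H1 -> H1
  + 82.0.0.0/8 (H2) depth=8
  lookup 90.9.186.19: bits 01011010 walk d0:H0→d1:H1→d2:-→d3:-→d4:-→d5:-→d6:-→d7:-→d8:H0 -> H0
  lookup 90.0.0.5: bits 01011010 walk d0:H0→d1:H1→d2:-→d3:-→d4:-→d5:-→d6:-→d7:-→d8:H0 -> H0
  lookup 82.14.9.76: bits 010100100 walk d0:H0→d1:H1→d2:-→d3:-→d4:-→d5:-→d6:-→d7:-→d8:H2→d9:- -> H2
  lookup 156.29.28.16: bits 1001110000011101000111000001 walk d0:H0→d1:-→d2:-→d3:-→d4:-→d5:-→d6:-→d7:-→d8:-→d9:-→d10:-→d11:-→d12:-→d13:-→d14:-→d15:-→d16:-→d17:-→d18:-→d19:-→d20:-→d21:-→d22:-→d23:-→d24:H1→d25:-→d26:-→d27:-→d28:H4 -> H4
  + 0.0.0.0/1 (H1) depth=1
  lookup 22.223.68.0: bits 0 walk d0:H0→d1:H1 -> H1
  + 90.186.231.0/28 (H2) depth=28
  + 156.16.0.0/12 (H2) depth=12
  + 0.0.0.0/0 (H4) depth=0
  + 207.67.210.64/26 (H0) depth=26
  del 90.0.0.0/8 (clear depth 8)
  + 90.176.0.0/12 (H4) depth=12
  + 90.186.224.0/21 (H2) depth=21

== LOOKUPS ==
["H0","H0","H0","H0","no-route","H1","H1","H0","H0","H2","H4","H1"]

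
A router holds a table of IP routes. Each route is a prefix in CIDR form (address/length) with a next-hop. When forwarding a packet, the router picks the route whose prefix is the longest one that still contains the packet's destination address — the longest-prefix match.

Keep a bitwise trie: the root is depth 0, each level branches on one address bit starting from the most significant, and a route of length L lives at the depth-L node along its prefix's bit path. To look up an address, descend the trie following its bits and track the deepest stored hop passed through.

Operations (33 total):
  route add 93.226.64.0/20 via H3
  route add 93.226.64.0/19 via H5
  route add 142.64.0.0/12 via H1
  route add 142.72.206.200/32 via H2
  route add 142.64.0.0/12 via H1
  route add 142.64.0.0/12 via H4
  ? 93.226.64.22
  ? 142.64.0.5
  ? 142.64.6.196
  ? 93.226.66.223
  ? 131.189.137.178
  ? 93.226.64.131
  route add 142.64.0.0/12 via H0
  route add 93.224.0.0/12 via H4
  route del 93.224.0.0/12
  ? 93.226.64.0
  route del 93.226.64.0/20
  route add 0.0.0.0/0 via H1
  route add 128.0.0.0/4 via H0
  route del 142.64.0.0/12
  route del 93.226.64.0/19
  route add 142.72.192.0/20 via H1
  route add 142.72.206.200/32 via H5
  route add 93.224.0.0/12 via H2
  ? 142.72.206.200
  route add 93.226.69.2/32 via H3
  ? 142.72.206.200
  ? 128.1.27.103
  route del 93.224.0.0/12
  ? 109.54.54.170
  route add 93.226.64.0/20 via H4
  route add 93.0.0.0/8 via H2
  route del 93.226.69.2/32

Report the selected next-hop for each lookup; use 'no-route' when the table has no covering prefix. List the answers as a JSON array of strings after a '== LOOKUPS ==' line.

Apply in order:
  + 93.226.64.0/20 (H3) depth=20
  + 93.226.64.0/19 (H5) depth=19
  + 142.64.0.0/12 (H1) depth=12
  + 142.72.206.200/32 (H2) depth=32
  + 142.64.0.0/12 (H1) depth=12
  + 142.64.0.0/12 (H4) depth=12
  Q 93.226.64.22: descend 01011101111000100100 ; hops seen [H5,H3] ; pick H3
  Q 142.64.0.5: descend 100011100100 ; hops seen [H4] ; pick H4
  Q 142.64.6.196: descend 100011100100 ; hops seen [H4] ; pick H4
  Q 93.226.66.223: descend 01011101111000100100 ; hops seen [H5,H3] ; pick H3
  Q 131.189.137.178: descend 1000 ; hops seen [∅] ; pick no-route
  Q 93.226.64.131: descend 01011101111000100100 ; hops seen [H5,H3] ; pick H3
  + 142.64.0.0/12 (H0) depth=12
  + 93.224.0.0/12 (H4) depth=12
  - 93.224.0.0/12 clear@12
  Q 93.226.64.0: descend 01011101111000100100 ; hops seen [H5,H3] ; pick H3
  - 93.226.64.0/20 clear@20
  + 0.0.0.0/0 (H1) depth=0
  + 128.0.0.0/4 (H0) depth=4
  - 142.64.0.0/12 clear@12
  - 93.226.64.0/19 clear@19
  + 142.72.192.0/20 (H1) depth=20
  + 142.72.206.200/32 (H5) depth=32
  + 93.224.0.0/12 (H2) depth=12
  Q 142.72.206.200: descend 10001110010010001100111011001000 ; hops seen [H1,H0,H1,H5] ; pick H5
  + 93.226.69.2/32 (H3) depth=32
  Q 142.72.206.200: descend 10001110010010001100111011001000 ; hops seen [H1,H0,H1,H5] ; pick H5
  Q 128.1.27.103: descend 1000 ; hops seen [H1,H0] ; pick H0
  - 93.224.0.0/12 clear@12
  Q 109.54.54.170: descend 01 ; hops seen [H1] ; pick H1
  + 93.226.64.0/20 (H4) depth=20
  + 93.0.0.0/8 (H2) depth=8
  - 93.226.69.2/32 clear@32

== LOOKUPS ==
["H3","H4","H4","H3","no-route","H3","H3","H5","H5","H0","H1"]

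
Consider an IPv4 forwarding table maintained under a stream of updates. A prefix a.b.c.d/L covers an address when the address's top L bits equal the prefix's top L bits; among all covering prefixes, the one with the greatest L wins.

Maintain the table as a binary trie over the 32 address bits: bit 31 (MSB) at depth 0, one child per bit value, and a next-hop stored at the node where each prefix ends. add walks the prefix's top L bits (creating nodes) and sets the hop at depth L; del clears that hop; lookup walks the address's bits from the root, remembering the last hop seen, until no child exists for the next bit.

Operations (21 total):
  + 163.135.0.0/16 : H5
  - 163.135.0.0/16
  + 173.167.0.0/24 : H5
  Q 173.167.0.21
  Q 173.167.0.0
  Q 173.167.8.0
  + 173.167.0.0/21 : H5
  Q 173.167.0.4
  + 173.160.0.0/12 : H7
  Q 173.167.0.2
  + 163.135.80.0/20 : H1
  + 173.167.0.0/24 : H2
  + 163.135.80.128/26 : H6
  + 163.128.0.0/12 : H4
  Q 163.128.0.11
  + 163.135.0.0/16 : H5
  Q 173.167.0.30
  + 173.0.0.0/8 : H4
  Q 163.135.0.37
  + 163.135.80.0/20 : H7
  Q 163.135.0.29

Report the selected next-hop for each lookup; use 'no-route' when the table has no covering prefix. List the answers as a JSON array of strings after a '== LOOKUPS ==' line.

Apply in order:
  + 163.135.0.0/16 (H5) depth=16
  - 163.135.0.0/16 clear@16
  + 173.167.0.0/24 (H5) depth=24
  ? 173.167.0.21  path d0:-→d1:-→d2:-→d3:-→d4:-→d5:-→d6:-→d7:-→d8:-→d9:-→d10:-→d11:-→d12:-→d13:-→d14:-→d15:-→d16:-→d17:-→d18:-→d19:-→d20:-→d21:-→d22:-→d23:-→d24:H5  best=H5
  ? 173.167.0.0  path d0:-→d1:-→d2:-→d3:-→d4:-→d5:-→d6:-→d7:-→d8:-→d9:-→d10:-→d11:-→d12:-→d13:-→d14:-→d15:-→d16:-→d17:-→d18:-→d19:-→d20:-→d21:-→d22:-→d23:-→d24:H5  best=H5
  ? 173.167.8.0  path d0:-→d1:-→d2:-→d3:-→d4:-→d5:-→d6:-→d7:-→d8:-→d9:-→d10:-→d11:-→d12:-→d13:-→d14:-→d15:-→d16:-→d17:-→d18:-→d19:-→d20:-  best=no-route
  + 173.167.0.0/21 (H5) depth=21
  ? 173.167.0.4  path d0:-→d1:-→d2:-→d3:-→d4:-→d5:-→d6:-→d7:-→d8:-→d9:-→d10:-→d11:-→d12:-→d13:-→d14:-→d15:-→d16:-→d17:-→d18:-→d19:-→d20:-→d21:H5→d22:-→d23:-→d24:H5  best=H5
  + 173.160.0.0/12 (H7) depth=12
  ? 173.167.0.2  path d0:-→d1:-→d2:-→d3:-→d4:-→d5:-→d6:-→d7:-→d8:-→d9:-→d10:-→d11:-→d12:H7→d13:-→d14:-→d15:-→d16:-→d17:-→d18:-→d19:-→d20:-→d21:H5→d22:-→d23:-→d24:H5  best=H5
  + 163.135.80.0/20 (H1) depth=20
  + 173.167.0.0/24 (H2) depth=24
  + 163.135.80.128/26 (H6) depth=26
  + 163.128.0.0/12 (H4) depth=12
  ? 163.128.0.11  path d0:-→d1:-→d2:-→d3:-→d4:-→d5:-→d6:-→d7:-→d8:-→d9:-→d10:-→d11:-→d12:H4→d13:-  best=H4
  + 163.135.0.0/16 (H5) depth=16
  ? 173.167.0.30  path d0:-→d1:-→d2:-→d3:-→d4:-→d5:-→d6:-→d7:-→d8:-→d9:-→d10:-→d11:-→d12:H7→d13:-→d14:-→d15:-→d16:-→d17:-→d18:-→d19:-→d20:-→d21:H5→d22:-→d23:-→d24:H2  best=H2
  + 173.0.0.0/8 (H4) depth=8
  ? 163.135.0.37  path d0:-→d1:-→d2:-→d3:-→d4:-→d5:-→d6:-→d7:-→d8:-→d9:-→d10:-→d11:-→d12:H4→d13:-→d14:-→d15:-→d16:H5→d17:-  best=H5
  + 163.135.80.0/20 (H7) depth=20
  ? 163.135.0.29  path d0:-→d1:-→d2:-→d3:-→d4:-→d5:-→d6:-→d7:-→d8:-→d9:-→d10:-→d11:-→d12:H4→d13:-→d14:-→d15:-→d16:H5→d17:-  best=H5

== LOOKUPS ==
["H5","H5","no-route","H5","H5","H4","H2","H5","H5"]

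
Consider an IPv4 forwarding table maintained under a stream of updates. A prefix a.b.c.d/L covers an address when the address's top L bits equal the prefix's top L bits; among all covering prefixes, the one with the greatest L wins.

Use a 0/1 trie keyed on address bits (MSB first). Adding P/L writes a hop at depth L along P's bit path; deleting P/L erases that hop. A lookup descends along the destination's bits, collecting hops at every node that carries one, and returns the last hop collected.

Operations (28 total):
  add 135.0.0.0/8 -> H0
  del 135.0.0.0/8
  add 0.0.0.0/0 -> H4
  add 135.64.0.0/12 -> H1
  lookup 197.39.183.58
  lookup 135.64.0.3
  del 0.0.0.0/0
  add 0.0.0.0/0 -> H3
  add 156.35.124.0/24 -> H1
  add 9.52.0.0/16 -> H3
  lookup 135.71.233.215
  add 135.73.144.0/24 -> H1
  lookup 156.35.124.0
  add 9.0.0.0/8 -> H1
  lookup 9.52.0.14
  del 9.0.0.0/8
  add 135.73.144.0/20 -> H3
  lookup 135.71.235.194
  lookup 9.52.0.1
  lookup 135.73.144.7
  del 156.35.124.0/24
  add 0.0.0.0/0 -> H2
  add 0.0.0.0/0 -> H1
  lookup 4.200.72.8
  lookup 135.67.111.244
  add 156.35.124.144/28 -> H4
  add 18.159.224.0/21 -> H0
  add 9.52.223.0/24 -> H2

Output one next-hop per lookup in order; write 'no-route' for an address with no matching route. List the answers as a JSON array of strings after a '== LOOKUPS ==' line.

Process each operation:
  + 135.0.0.0/8 (H0) depth=8
  del 135.0.0.0/8 (clear depth 8)
  + 0.0.0.0/0 (H4) depth=0
  + 135.64.0.0/12 (H1) depth=12
  ? 197.39.183.58  path d0:H4→d1:-  best=H4
  ? 135.64.0.3  path d0:H4→d1:-→d2:-→d3:-→d4:-→d5:-→d6:-→d7:-→d8:-→d9:-→d10:-→d11:-→d12:H1  best=H1
  del 0.0.0.0/0 (clear depth 0)
  + 0.0.0.0/0 (H3) depth=0
  + 156.35.124.0/24 (H1) depth=24
  + 9.52.0.0/16 (H3) depth=16
  ? 135.71.233.215  path d0:H3→d1:-→d2:-→d3:-→d4:-→d5:-→d6:-→d7:-→d8:-→d9:-→d10:-→d11:-→d12:H1  best=H1
  + 135.73.144.0/24 (H1) depth=24
  ? 156.35.124.0  path d0:H3→d1:-→d2:-→d3:-→d4:-→d5:-→d6:-→d7:-→d8:-→d9:-→d10:-→d11:-→d12:-→d13:-→d14:-→d15:-→d16:-→d17:-→d18:-→d19:-→d20:-→d21:-→d22:-→d23:-→d24:H1  best=H1
  + 9.0.0.0/8 (H1) depth=8
  ? 9.52.0.14  path d0:H3→d1:-→d2:-→d3:-→d4:-→d5:-→d6:-→d7:-→d8:H1→d9:-→d10:-→d11:-→d12:-→d13:-→d14:-→d15:-→d16:H3  best=H3
  del 9.0.0.0/8 (clear depth 8)
  + 135.73.144.0/20 (H3) depth=20
  ? 135.71.235.194  path d0:H3→d1:-→d2:-→d3:-→d4:-→d5:-→d6:-→d7:-→d8:-→d9:-→d10:-→d11:-→d12:H1  best=H1
  ? 9.52.0.1  path d0:H3→d1:-→d2:-→d3:-→d4:-→d5:-→d6:-→d7:-→d8:-→d9:-→d10:-→d11:-→d12:-→d13:-→d14:-→d15:-→d16:H3  best=H3
  ? 135.73.144.7  path d0:H3→d1:-→d2:-→d3:-→d4:-→d5:-→d6:-→d7:-→d8:-→d9:-→d10:-→d11:-→d12:H1→d13:-→d14:-→d15:-→d16:-→d17:-→d18:-→d19:-→d20:H3→d21:-→d22:-→d23:-→d24:H1  best=H1
  del 156.35.124.0/24 (clear depth 24)
  + 0.0.0.0/0 (H2) depth=0
  + 0.0.0.0/0 (H1) depth=0
  ? 4.200.72.8  path d0:H1→d1:-→d2:-→d3:-→d4:-  best=H1
  ? 135.67.111.244  path d0:H1→d1:-→d2:-→d3:-→d4:-→d5:-→d6:-→d7:-→d8:-→d9:-→d10:-→d11:-→d12:H1  best=H1
  + 156.35.124.144/28 (H4) depth=28
  + 18.159.224.0/21 (H0) depth=21
  + 9.52.223.0/24 (H2) depth=24

== LOOKUPS ==
["H4","H1","H1","H1","H3","H1","H3","H1","H1","H1"]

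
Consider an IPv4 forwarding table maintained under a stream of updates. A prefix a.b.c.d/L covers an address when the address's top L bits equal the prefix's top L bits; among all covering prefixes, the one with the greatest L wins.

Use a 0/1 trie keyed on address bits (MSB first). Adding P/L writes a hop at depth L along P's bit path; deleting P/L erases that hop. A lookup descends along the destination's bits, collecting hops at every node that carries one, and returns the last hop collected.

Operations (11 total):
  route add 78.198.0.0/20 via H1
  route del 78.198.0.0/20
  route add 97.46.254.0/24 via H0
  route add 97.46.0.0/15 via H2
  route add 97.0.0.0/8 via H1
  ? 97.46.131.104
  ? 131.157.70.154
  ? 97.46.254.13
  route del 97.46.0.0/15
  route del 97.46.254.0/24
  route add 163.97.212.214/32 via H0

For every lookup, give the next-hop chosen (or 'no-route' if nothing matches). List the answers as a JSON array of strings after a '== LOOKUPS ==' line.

Apply in order:
  add 78.198.0.0/20 -> H1 at depth 20
  - 78.198.0.0/20 clear@20
  add 97.46.254.0/24 -> H0 at depth 24
  add 97.46.0.0/15 -> H2 at depth 15
  add 97.0.0.0/8 -> H1 at depth 8
  ? 97.46.131.104  path d0:-→d1:-→d2:-→d3:-→d4:-→d5:-→d6:-→d7:-→d8:H1→d9:-→d10:-→d11:-→d12:-→d13:-→d14:-→d15:H2→d16:-→d17:-  best=H2
  ? 131.157.70.154  path d0:-  best=no-route
  ? 97.46.254.13  path d0:-→d1:-→d2:-→d3:-→d4:-→d5:-→d6:-→d7:-→d8:H1→d9:-→d10:-→d11:-→d12:-→d13:-→d14:-→d15:H2→d16:-→d17:-→d18:-→d19:-→d20:-→d21:-→d22:-→d23:-→d24:H0  best=H0
  - 97.46.0.0/15 clear@15
  - 97.46.254.0/24 clear@24
  add 163.97.212.214/32 -> H0 at depth 32

== LOOKUPS ==
["H2","no-route","H0"]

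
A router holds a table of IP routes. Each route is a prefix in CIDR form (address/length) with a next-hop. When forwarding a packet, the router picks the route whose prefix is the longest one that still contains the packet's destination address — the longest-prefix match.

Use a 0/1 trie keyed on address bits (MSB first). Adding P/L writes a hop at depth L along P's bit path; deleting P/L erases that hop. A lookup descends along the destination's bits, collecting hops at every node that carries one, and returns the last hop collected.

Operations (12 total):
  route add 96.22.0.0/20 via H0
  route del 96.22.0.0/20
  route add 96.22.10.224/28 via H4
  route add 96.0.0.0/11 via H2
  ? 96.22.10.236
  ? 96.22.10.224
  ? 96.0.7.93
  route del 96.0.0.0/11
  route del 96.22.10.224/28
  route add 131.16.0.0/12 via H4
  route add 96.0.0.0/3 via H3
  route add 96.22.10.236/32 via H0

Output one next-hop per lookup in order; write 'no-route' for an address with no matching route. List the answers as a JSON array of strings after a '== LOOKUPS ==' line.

Apply in order:
  + 96.22.0.0/20 (H0) depth=20
  - 96.22.0.0/20 clear@20
  + 96.22.10.224/28 (H4) depth=28
  + 96.0.0.0/11 (H2) depth=11
  Q 96.22.10.236: descend 0110000000010110000010101110 ; hops seen [H2,H4] ; pick H4
  Q 96.22.10.224: descend 0110000000010110000010101110 ; hops seen [H2,H4] ; pick H4
  Q 96.0.7.93: descend 01100000000 ; hops seen [H2] ; pick H2
  - 96.0.0.0/11 clear@11
  - 96.22.10.224/28 clear@28
  + 131.16.0.0/12 (H4) depth=12
  + 96.0.0.0/3 (H3) depth=3
  + 96.22.10.236/32 (H0) depth=32

== LOOKUPS ==
["H4","H4","H2"]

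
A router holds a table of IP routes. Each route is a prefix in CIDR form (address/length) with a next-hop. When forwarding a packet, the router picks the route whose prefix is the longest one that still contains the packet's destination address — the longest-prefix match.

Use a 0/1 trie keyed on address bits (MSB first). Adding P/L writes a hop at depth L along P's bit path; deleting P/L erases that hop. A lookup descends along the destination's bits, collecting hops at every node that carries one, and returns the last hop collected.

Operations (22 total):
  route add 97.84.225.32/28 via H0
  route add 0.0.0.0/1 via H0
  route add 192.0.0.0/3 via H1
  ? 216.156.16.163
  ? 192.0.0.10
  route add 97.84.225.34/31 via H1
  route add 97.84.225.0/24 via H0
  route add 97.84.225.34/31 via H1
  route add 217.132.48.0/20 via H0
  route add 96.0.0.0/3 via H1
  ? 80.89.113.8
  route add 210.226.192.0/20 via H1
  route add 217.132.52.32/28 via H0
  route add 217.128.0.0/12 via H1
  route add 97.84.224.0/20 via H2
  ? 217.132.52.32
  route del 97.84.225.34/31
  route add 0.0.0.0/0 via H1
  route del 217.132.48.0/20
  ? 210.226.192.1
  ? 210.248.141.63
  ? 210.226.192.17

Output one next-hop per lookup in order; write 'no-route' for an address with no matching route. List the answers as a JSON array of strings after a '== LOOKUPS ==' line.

Process each operation:
  add 97.84.225.32/28 -> H0 at depth 28
  add 0.0.0.0/1 -> H0 at depth 1
  add 192.0.0.0/3 -> H1 at depth 3
  lookup 216.156.16.163: bits 110 walk d0:-→d1:-→d2:-→d3:H1 -> H1
  lookup 192.0.0.10: bits 110 walk d0:-→d1:-→d2:-→d3:H1 -> H1
  add 97.84.225.34/31 -> H1 at depth 31
  add 97.84.225.0/24 -> H0 at depth 24
  add 97.84.225.34/31 -> H1 at depth 31
  add 217.132.48.0/20 -> H0 at depth 20
  add 96.0.0.0/3 -> H1 at depth 3
  lookup 80.89.113.8: bits 01 walk d0:-→d1:H0→d2:- -> H0
  add 210.226.192.0/20 -> H1 at depth 20
  add 217.132.52.32/28 -> H0 at depth 28
  add 217.128.0.0/12 -> H1 at depth 12
  add 97.84.224.0/20 -> H2 at depth 20
  lookup 217.132.52.32: bits 1101100110000100001101000010 walk d0:-→d1:-→d2:-→d3:H1→d4:-→d5:-→d6:-→d7:-→d8:-→d9:-→d10:-→d11:-→d12:H1→d13:-→d14:-→d15:-→d16:-→d17:-→d18:-→d19:-→d20:H0→d21:-→d22:-→d23:-→d24:-→d25:-→d26:-→d27:-→d28:H0 -> H0
  - 97.84.225.34/31 clear@31
  add 0.0.0.0/0 -> H1 at depth 0
  - 217.132.48.0/20 clear@20
  lookup 210.226.192.1: bits 11010010111000101100 walk d0:H1→d1:-→d2:-→d3:H1→d4:-→d5:-→d6:-→d7:-→d8:-→d9:-→d10:-→d11:-→d12:-→d13:-→d14:-→d15:-→d16:-→d17:-→d18:-→d19:-→d20:H1 -> H1
  lookup 210.248.141.63: bits 11010010111 walk d0:H1→d1:-→d2:-→d3:H1→d4:-→d5:-→d6:-→d7:-→d8:-→d9:-→d10:-→d11:- -> H1
  lookup 210.226.192.17: bits 11010010111000101100 walk d0:H1→d1:-→d2:-→d3:H1→d4:-→d5:-→d6:-→d7:-→d8:-→d9:-→d10:-→d11:-→d12:-→d13:-→d14:-→d15:-→d16:-→d17:-→d18:-→d19:-→d20:H1 -> H1

== LOOKUPS ==
["H1","H1","H0","H0","H1","H1","H1"]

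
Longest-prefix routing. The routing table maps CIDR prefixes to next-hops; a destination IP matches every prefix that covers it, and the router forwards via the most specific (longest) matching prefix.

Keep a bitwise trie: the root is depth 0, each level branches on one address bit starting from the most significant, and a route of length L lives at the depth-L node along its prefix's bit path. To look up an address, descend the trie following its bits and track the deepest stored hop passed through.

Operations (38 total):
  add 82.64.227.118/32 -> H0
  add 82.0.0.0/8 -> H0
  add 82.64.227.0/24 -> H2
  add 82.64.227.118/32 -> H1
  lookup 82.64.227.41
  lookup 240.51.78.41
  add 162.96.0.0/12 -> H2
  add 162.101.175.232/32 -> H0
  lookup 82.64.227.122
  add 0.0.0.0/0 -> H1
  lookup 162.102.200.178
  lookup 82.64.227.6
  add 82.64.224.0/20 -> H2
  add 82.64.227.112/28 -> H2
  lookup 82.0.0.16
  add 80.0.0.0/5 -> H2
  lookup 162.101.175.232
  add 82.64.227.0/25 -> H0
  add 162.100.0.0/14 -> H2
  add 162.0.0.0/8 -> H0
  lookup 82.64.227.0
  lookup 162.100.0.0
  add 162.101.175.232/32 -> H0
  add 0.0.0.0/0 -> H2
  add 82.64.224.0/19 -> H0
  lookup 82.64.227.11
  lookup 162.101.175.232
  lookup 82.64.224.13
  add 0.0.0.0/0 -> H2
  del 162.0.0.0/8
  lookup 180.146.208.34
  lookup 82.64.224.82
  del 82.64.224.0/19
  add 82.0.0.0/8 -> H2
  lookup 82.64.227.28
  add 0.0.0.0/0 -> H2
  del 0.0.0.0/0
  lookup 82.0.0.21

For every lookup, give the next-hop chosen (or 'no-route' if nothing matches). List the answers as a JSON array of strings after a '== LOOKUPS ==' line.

Apply in order:
  + 82.64.227.118/32 (H0) depth=32
  + 82.0.0.0/8 (H0) depth=8
  + 82.64.227.0/24 (H2) depth=24
  + 82.64.227.118/32 (H1) depth=32
  Q 82.64.227.41: descend 0101001001000000111000110 ; hops seen [H0,H2] ; pick H2
  Q 240.51.78.41: descend ε ; hops seen [∅] ; pick no-route
  + 162.96.0.0/12 (H2) depth=12
  + 162.101.175.232/32 (H0) depth=32
  Q 82.64.227.122: descend 0101001001000000111000110111 ; hops seen [H0,H2] ; pick H2
  + 0.0.0.0/0 (H1) depth=0
  Q 162.102.200.178: descend 10100010011001 ; hops seen [H1,H2] ; pick H2
  Q 82.64.227.6: descend 0101001001000000111000110 ; hops seen [H1,H0,H2] ; pick H2
  + 82.64.224.0/20 (H2) depth=20
  + 82.64.227.112/28 (H2) depth=28
  Q 82.0.0.16: descend 010100100 ; hops seen [H1,H0] ; pick H0
  + 80.0.0.0/5 (H2) depth=5
  Q 162.101.175.232: descend 10100010011001011010111111101000 ; hops seen [H1,H2,H0] ; pick H0
  + 82.64.227.0/25 (H0) depth=25
  + 162.100.0.0/14 (H2) depth=14
  + 162.0.0.0/8 (H0) depth=8
  Q 82.64.227.0: descend 0101001001000000111000110 ; hops seen [H1,H2,H0,H2,H2,H0] ; pick H0
  Q 162.100.0.0: descend 101000100110010 ; hops seen [H1,H0,H2,H2] ; pick H2
  + 162.101.175.232/32 (H0) depth=32
  + 0.0.0.0/0 (H2) depth=0
  + 82.64.224.0/19 (H0) depth=19
  Q 82.64.227.11: descend 0101001001000000111000110 ; hops seen [H2,H2,H0,H0,H2,H2,H0] ; pick H0
  Q 162.101.175.232: descend 10100010011001011010111111101000 ; hops seen [H2,H0,H2,H2,H0] ; pick H0
  Q 82.64.224.13: descend 0101001001000000111000 ; hops seen [H2,H2,H0,H0,H2] ; pick H2
  + 0.0.0.0/0 (H2) depth=0
  - 162.0.0.0/8 clear@8
  Q 180.146.208.34: descend 101 ; hops seen [H2] ; pick H2
  Q 82.64.224.82: descend 0101001001000000111000 ; hops seen [H2,H2,H0,H0,H2] ; pick H2
  - 82.64.224.0/19 clear@19
  + 82.0.0.0/8 (H2) depth=8
  Q 82.64.227.28: descend 0101001001000000111000110 ; hops seen [H2,H2,H2,H2,H2,H0] ; pick H0
  + 0.0.0.0/0 (H2) depth=0
  - 0.0.0.0/0 clear@0
  Q 82.0.0.21: descend 010100100 ; hops seen [H2,H2] ; pick H2

== LOOKUPS ==
["H2","no-route","H2","H2","H2","H0","H0","H0","H2","H0","H0","H2","H2","H2","H0","H2"]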